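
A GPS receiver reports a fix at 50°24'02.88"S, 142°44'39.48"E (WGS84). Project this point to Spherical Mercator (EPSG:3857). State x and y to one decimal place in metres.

x 15890222.8 m, y -6515978.9 m

Web Mercator is spherical with R = a = 6378137 m.
x = R·λ = 6378137 × 2.491358023 = 15890222.790 m.
y = R·ln tan(π/4 + φ/2) = 6378137 × -1.021611618 = -6515978.860 m.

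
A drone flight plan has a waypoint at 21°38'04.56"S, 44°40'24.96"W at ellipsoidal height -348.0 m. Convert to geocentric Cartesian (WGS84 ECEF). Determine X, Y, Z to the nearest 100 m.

WGS84: a = 6378137 m, e² = 0.006694380; N(φ) = a/√(1−e²sin²φ) = 6381040.915 m.
X = (N+h)·cosφ·cosλ = 4217814.774 m; Y = (N+h)·cosφ·sinλ = -4170030.759 m; Z = (N(1−e²)+h)·sinφ = -2336722.710 m.

X 4217800 m, Y -4170000 m, Z -2336700 m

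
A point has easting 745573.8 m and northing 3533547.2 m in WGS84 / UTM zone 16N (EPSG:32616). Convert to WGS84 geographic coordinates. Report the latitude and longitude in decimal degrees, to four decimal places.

Zone 16N: λ₀ = -87°, k₀ = 0.9996, false easting 500000 m.
Meridian distance M = (N − FN)/k₀ = 3534961.2 m.
Inverse transverse Mercator on WGS84 gives φ = 31.91129986°, λ = -84.40299960°.

lat 31.9113°, lon -84.4030°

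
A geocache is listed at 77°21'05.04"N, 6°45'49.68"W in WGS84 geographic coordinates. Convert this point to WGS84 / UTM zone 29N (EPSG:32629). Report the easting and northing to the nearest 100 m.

Zone 29 central meridian λ₀ = 6×29 − 183 = -9°; Δλ = +2.2362°.
Transverse Mercator on WGS84 with k₀ = 0.9996 gives E = 554649.140 m, N = 8587027.910 m.

E 554600 m, N 8587000 m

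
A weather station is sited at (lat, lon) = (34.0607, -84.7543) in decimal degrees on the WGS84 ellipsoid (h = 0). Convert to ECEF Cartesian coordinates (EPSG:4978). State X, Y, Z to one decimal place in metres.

X 483601.6 m, Y -5267336.8 m, Z 3552026.5 m

WGS84: a = 6378137 m, e² = 0.006694380; N(φ) = a/√(1−e²sin²φ) = 6384844.255 m.
X = (N+h)·cosφ·cosλ = 483601.618 m; Y = (N+h)·cosφ·sinλ = -5267336.835 m; Z = (N(1−e²)+h)·sinφ = 3552026.497 m.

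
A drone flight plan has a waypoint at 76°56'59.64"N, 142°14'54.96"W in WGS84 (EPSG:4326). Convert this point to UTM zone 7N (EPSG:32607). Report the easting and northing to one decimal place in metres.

Zone 7 central meridian λ₀ = 6×7 − 183 = -141°; Δλ = -1.2486°.
Transverse Mercator on WGS84 with k₀ = 0.9996 gives E = 468529.509 m, N = 8541516.468 m.

E 468529.5 m, N 8541516.5 m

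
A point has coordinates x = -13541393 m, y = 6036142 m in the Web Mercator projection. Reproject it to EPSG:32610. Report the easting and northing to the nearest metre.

E 601952 m, N 5269755 m

Web Mercator inverse (R = 6378137 m) → φ = 47.57320017°, λ = -121.64440300°.
UTM 10N forward: E = 601951.827 m, N = 5269755.296 m.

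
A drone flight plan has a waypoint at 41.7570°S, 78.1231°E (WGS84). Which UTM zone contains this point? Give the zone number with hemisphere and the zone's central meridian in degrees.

Zone 44S, central meridian 81°

UTM zone = ⌊(λ + 180)/6⌋ + 1; 78.1231° ∈ [78°, 84°) → zone 44.
Hemisphere: S (φ < 0).
Central meridian λ₀ = 6×44 − 183 = 81°.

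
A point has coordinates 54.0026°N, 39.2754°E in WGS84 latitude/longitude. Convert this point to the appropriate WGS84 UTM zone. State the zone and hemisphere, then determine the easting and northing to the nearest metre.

Longitude 39.2754° lies in the 6° band [36°, 42°), giving zone 37; latitude is north of the equator, so 37N.
Zone 37 central meridian λ₀ = 6×37 − 183 = 39°; Δλ = +0.2754°.
Transverse Mercator on WGS84 with k₀ = 0.9996 gives E = 518051.198 m, N = 5983846.038 m.

Zone 37N: E 518051 m, N 5983846 m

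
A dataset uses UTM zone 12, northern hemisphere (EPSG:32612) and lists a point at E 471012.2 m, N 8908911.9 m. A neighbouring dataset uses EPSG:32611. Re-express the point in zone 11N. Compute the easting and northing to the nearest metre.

E 584463 m, N 8911777 m

UTM 12N → geographic: φ = 80.24139978°, λ = -112.53209937°.
UTM 11N (λ₀ = -117°) forward: E = 584462.828 m, N = 8911777.192 m.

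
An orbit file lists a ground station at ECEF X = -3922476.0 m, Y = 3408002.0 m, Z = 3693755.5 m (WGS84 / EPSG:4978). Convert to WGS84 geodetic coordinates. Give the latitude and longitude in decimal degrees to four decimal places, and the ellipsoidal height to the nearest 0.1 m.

λ = atan2(Y, X) = 139.01459952°; p = √(X²+Y²) = 5196180.9 m.
Bowring's method on WGS84 (a = 6378137 m, b = 6356752.314 m) gives φ = 35.58929984°, h = 4340.178 m.

lat 35.5893°, lon 139.0146°, h 4340.2 m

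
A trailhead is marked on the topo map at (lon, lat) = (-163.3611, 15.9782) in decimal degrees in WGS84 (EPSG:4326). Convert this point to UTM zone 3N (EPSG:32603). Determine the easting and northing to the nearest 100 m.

Zone 3 central meridian λ₀ = 6×3 − 183 = -165°; Δλ = +1.6389°.
Transverse Mercator on WGS84 with k₀ = 0.9996 gives E = 675387.917 m, N = 1767214.616 m.

E 675400 m, N 1767200 m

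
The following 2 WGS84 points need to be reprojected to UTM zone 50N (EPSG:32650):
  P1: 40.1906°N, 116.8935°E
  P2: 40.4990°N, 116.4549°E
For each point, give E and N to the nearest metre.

UTM zone 50N: λ₀ = 117°, k₀ = 0.9996.
P1 (40.1906°, 116.8935°) → (490934.517, 4448917.741) m.
P2 (40.4990°, 116.4549°) → (453810.778, 4483286.426) m.

P1: E 490935 m, N 4448918 m; P2: E 453811 m, N 4483286 m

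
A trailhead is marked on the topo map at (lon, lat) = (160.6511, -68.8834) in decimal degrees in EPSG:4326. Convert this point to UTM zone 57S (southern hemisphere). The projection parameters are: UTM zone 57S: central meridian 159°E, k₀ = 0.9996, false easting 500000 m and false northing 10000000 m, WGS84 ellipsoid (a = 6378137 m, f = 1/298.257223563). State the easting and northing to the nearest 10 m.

Zone 57 central meridian λ₀ = 6×57 − 183 = 159°; Δλ = +1.6511°.
Transverse Mercator on WGS84 with k₀ = 0.9996 gives E = 566377.305 m, N = 2357746.939 m.

E 566380 m, N 2357750 m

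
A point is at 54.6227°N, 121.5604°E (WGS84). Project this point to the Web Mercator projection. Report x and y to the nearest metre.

Web Mercator is spherical with R = a = 6378137 m.
x = R·λ = 6378137 × 2.121629220 = 13532041.829 m.
y = R·ln tan(π/4 + φ/2) = 6378137 × 1.142807302 = 7288981.539 m.

x 13532042 m, y 7288982 m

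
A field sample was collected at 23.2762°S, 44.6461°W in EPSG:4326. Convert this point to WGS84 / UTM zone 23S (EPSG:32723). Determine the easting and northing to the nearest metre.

Zone 23 central meridian λ₀ = 6×23 − 183 = -45°; Δλ = +0.3539°.
Transverse Mercator on WGS84 with k₀ = 0.9996 gives E = 536194.160 m, N = 7425860.270 m.

E 536194 m, N 7425860 m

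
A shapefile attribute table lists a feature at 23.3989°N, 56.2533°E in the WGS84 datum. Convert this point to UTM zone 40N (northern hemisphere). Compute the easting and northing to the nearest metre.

Zone 40 central meridian λ₀ = 6×40 − 183 = 57°; Δλ = -0.7467°.
Transverse Mercator on WGS84 with k₀ = 0.9996 gives E = 423702.263 m, N = 2587876.444 m.

E 423702 m, N 2587876 m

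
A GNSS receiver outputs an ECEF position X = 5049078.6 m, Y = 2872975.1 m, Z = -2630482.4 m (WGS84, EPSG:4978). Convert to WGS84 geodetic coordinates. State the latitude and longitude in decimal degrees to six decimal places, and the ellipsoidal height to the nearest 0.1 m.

λ = atan2(Y, X) = 29.64029949°; p = √(X²+Y²) = 5809232.4 m.
Bowring's method on WGS84 (a = 6378137 m, b = 6356752.314 m) gives φ = -24.50639974°, h = 2555.206 m.

lat -24.506400°, lon 29.640299°, h 2555.2 m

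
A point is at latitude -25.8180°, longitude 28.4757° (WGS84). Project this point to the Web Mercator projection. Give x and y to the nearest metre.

x 3169900 m, y -2976557 m

Web Mercator is spherical with R = a = 6378137 m.
x = R·λ = 6378137 × 0.496994722 = 3169900.424 m.
y = R·ln tan(π/4 + φ/2) = 6378137 × -0.466681238 = -2976556.870 m.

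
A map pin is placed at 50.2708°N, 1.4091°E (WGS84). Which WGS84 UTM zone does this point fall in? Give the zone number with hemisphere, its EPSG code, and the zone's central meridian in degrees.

Zone 31N (EPSG:32631), central meridian 3°

UTM zone = ⌊(λ + 180)/6⌋ + 1; 1.4091° ∈ [0°, 6°) → zone 31.
Hemisphere: N (φ ≥ 0).
Central meridian λ₀ = 6×31 − 183 = 3°.
EPSG code: 32631.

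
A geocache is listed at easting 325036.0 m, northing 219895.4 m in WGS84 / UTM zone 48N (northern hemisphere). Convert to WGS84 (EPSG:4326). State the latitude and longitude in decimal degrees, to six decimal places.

lat 1.988700°, lon 103.426900°

Zone 48N: λ₀ = 105°, k₀ = 0.9996, false easting 500000 m.
Meridian distance M = (N − FN)/k₀ = 219983.4 m.
Inverse transverse Mercator on WGS84 gives φ = 1.98870040°, λ = 103.42689996°.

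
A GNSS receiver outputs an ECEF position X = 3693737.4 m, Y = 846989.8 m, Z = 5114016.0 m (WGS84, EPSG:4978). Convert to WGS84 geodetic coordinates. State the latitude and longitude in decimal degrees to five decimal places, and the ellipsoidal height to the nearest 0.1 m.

lat 53.64460°, lon 12.91490°, h 772.4 m

λ = atan2(Y, X) = 12.91489976°; p = √(X²+Y²) = 3789602.6 m.
Bowring's method on WGS84 (a = 6378137 m, b = 6356752.314 m) gives φ = 53.64460029°, h = 772.391 m.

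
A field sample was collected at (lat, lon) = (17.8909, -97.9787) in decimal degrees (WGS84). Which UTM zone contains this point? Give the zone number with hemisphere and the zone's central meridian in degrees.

Zone 14N, central meridian -99°

UTM zone = ⌊(λ + 180)/6⌋ + 1; -97.9787° ∈ [-102°, -96°) → zone 14.
Hemisphere: N (φ ≥ 0).
Central meridian λ₀ = 6×14 − 183 = -99°.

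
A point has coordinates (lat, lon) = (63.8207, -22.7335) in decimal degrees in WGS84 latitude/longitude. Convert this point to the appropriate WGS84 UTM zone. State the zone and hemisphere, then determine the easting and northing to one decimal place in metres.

Longitude -22.7335° lies in the 6° band [-24°, -18°), giving zone 27; latitude is north of the equator, so 27N.
Zone 27 central meridian λ₀ = 6×27 − 183 = -21°; Δλ = -1.7335°.
Transverse Mercator on WGS84 with k₀ = 0.9996 gives E = 414675.807 m, N = 7078192.987 m.

Zone 27N: E 414675.8 m, N 7078193.0 m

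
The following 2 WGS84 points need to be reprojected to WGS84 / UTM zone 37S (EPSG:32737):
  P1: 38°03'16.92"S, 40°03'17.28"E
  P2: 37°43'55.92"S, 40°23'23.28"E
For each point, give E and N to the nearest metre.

UTM zone 37S: λ₀ = 39°, k₀ = 0.9996.
P1 (-38.0547°, 40.0548°) → (592541.060, 5787590.761) m.
P2 (-37.7322°, 40.3898°) → (622466.161, 5822988.203) m.

P1: E 592541 m, N 5787591 m; P2: E 622466 m, N 5822988 m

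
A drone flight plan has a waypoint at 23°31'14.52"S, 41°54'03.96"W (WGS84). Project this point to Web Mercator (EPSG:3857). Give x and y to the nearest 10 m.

x -4664410 m, y -2695110 m

Web Mercator is spherical with R = a = 6378137 m.
x = R·λ = 6378137 × -0.731312155 = -4664409.116 m.
y = R·ln tan(π/4 + φ/2) = 6378137 × -0.422554601 = -2695111.135 m.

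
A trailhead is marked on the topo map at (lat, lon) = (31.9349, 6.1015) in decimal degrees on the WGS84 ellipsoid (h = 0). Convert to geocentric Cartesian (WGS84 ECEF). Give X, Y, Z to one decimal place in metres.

WGS84: a = 6378137 m, e² = 0.006694380; N(φ) = a/√(1−e²sin²φ) = 6384118.676 m.
X = (N+h)·cosφ·cosλ = 5387188.652 m; Y = (N+h)·cosφ·sinλ = 575867.030 m; Z = (N(1−e²)+h)·sinφ = 3354307.462 m.

X 5387188.7 m, Y 575867.0 m, Z 3354307.5 m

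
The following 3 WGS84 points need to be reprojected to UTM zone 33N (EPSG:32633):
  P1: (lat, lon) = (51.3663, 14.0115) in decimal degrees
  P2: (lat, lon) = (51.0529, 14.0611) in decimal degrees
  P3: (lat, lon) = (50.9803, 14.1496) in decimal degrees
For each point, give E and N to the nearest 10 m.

P1: E 431190 m, N 5691020 m; P2: E 434190 m, N 5656130 m; P3: E 440300 m, N 5647980 m

UTM zone 33N: λ₀ = 15°, k₀ = 0.9996.
P1 (51.3663°, 14.0115°) → (431185.680, 5691023.838) m.
P2 (51.0529°, 14.0611°) → (434193.323, 5656126.949) m.
P3 (50.9803°, 14.1496°) → (440302.960, 5647978.384) m.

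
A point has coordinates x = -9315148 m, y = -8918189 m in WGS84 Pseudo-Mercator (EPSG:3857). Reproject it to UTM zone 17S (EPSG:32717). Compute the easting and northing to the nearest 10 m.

E 360830 m, N 3095310 m

Web Mercator inverse (R = 6378137 m) → φ = -62.24800185°, λ = -83.67939822°.
UTM 17S forward: E = 360831.211 m, N = 3095311.190 m.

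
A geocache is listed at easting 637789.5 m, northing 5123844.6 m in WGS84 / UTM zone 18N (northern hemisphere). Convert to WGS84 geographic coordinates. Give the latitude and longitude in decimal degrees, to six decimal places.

lat 46.254200°, lon -73.212300°

Zone 18N: λ₀ = -75°, k₀ = 0.9996, false easting 500000 m.
Meridian distance M = (N − FN)/k₀ = 5125895.0 m.
Inverse transverse Mercator on WGS84 gives φ = 46.25419966°, λ = -73.21230037°.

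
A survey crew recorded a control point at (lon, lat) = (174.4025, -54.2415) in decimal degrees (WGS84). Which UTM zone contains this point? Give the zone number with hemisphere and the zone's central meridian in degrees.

Zone 60S, central meridian 177°

UTM zone = ⌊(λ + 180)/6⌋ + 1; 174.4025° ∈ [174°, 180°) → zone 60.
Hemisphere: S (φ < 0).
Central meridian λ₀ = 6×60 − 183 = 177°.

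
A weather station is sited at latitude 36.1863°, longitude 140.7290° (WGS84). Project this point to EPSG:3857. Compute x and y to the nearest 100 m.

x 15665900 m, y 4326300 m

Web Mercator is spherical with R = a = 6378137 m.
x = R·λ = 6378137 × 2.456184403 = 15665880.620 m.
y = R·ln tan(π/4 + φ/2) = 6378137 × 0.678299374 = 4326286.337 m.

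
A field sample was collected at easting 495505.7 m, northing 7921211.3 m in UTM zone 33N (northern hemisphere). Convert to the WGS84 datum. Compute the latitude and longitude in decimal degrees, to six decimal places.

Zone 33N: λ₀ = 15°, k₀ = 0.9996, false easting 500000 m.
Meridian distance M = (N − FN)/k₀ = 7924381.1 m.
Inverse transverse Mercator on WGS84 gives φ = 71.39280017°, λ = 14.87380043°.

lat 71.392800°, lon 14.873800°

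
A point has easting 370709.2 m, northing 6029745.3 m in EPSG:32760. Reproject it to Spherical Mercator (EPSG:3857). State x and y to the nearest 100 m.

Unproject from UTM 60S (λ₀ = 177°) → φ = -35.86799972°, λ = 175.56789976°.
Web Mercator (R = 6378137 m): x = 19544129.200 m, y = -4282473.505 m.

x 19544100 m, y -4282500 m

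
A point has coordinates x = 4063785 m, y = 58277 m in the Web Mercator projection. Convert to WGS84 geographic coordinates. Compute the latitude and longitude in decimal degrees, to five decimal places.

R = 6378137 m. λ = x/R = 36.50560177°.
φ = 2·arctan(exp(y/R)) − 90° = 2·arctan(1.00918) − 90° = 0.52350391°.

lat 0.52350°, lon 36.50560°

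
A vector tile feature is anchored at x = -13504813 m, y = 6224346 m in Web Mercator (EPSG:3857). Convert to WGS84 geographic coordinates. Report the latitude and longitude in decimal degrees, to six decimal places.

lat 48.701398°, lon -121.315799°

R = 6378137 m. λ = x/R = -121.31579927°.
φ = 2·arctan(exp(y/R)) − 90° = 2·arctan(2.65352) − 90° = 48.70139842°.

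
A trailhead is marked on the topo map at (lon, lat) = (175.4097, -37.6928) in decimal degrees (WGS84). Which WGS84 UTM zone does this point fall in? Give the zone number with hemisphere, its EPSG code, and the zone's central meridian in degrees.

Zone 60S (EPSG:32760), central meridian 177°

UTM zone = ⌊(λ + 180)/6⌋ + 1; 175.4097° ∈ [174°, 180°) → zone 60.
Hemisphere: S (φ < 0).
Central meridian λ₀ = 6×60 − 183 = 177°.
EPSG code: 32760.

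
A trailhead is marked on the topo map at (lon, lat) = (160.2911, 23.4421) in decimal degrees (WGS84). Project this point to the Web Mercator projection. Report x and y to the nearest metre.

Web Mercator is spherical with R = a = 6378137 m.
x = R·λ = 6378137 × 2.797607457 = 17843523.631 m.
y = R·ln tan(π/4 + φ/2) = 6378137 × 0.421058913 = 2685571.434 m.

x 17843524 m, y 2685571 m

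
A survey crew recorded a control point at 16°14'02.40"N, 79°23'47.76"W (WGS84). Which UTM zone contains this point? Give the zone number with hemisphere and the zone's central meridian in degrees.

Zone 17N, central meridian -81°

UTM zone = ⌊(λ + 180)/6⌋ + 1; -79.3966° ∈ [-84°, -78°) → zone 17.
Hemisphere: N (φ ≥ 0).
Central meridian λ₀ = 6×17 − 183 = -81°.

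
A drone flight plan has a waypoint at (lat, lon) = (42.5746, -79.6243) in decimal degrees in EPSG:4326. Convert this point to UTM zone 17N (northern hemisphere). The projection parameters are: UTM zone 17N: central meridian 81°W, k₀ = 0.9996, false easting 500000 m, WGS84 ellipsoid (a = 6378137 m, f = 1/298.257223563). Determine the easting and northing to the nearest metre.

Zone 17 central meridian λ₀ = 6×17 − 183 = -81°; Δλ = +1.3757°.
Transverse Mercator on WGS84 with k₀ = 0.9996 gives E = 612902.421 m, N = 4714493.713 m.

E 612902 m, N 4714494 m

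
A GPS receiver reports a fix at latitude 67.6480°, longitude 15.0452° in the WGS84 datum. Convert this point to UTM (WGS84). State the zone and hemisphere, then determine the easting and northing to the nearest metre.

Longitude 15.0452° lies in the 6° band [12°, 18°), giving zone 33; latitude is north of the equator, so 33N.
Zone 33 central meridian λ₀ = 6×33 − 183 = 15°; Δλ = +0.0452°.
Transverse Mercator on WGS84 with k₀ = 0.9996 gives E = 501918.246 m, N = 7503620.979 m.

Zone 33N: E 501918 m, N 7503621 m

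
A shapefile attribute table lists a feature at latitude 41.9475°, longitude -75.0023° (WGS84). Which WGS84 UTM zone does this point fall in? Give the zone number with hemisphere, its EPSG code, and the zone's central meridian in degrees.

Zone 18N (EPSG:32618), central meridian -75°

UTM zone = ⌊(λ + 180)/6⌋ + 1; -75.0023° ∈ [-78°, -72°) → zone 18.
Hemisphere: N (φ ≥ 0).
Central meridian λ₀ = 6×18 − 183 = -75°.
EPSG code: 32618.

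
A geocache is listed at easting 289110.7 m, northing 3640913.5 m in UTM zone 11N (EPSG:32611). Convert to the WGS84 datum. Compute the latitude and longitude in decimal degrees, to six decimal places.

lat 32.886100°, lon -119.254400°

Zone 11N: λ₀ = -117°, k₀ = 0.9996, false easting 500000 m.
Meridian distance M = (N − FN)/k₀ = 3642370.4 m.
Inverse transverse Mercator on WGS84 gives φ = 32.88609971°, λ = -119.25439961°.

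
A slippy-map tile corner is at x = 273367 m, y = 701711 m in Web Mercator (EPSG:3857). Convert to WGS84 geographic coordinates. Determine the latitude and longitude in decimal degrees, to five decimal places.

R = 6378137 m. λ = x/R = 2.45569754°.
φ = 2·arctan(exp(y/R)) − 90° = 2·arctan(1.11630) − 90° = 6.29089909°.

lat 6.29090°, lon 2.45570°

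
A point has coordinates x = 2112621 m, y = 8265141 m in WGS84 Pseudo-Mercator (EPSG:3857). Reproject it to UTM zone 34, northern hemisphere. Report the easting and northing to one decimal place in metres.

E 385158.8 m, N 6585213.4 m

Web Mercator inverse (R = 6378137 m) → φ = 59.38990117°, λ = 18.97799734°.
UTM 34N forward: E = 385158.786 m, N = 6585213.356 m.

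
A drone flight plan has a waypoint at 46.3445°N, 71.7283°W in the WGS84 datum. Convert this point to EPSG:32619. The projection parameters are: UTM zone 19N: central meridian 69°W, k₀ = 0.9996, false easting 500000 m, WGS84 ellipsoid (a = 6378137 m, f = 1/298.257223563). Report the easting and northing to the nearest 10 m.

Zone 19 central meridian λ₀ = 6×19 − 183 = -69°; Δλ = -2.7283°.
Transverse Mercator on WGS84 with k₀ = 0.9996 gives E = 290059.979 m, N = 5135942.697 m.

E 290060 m, N 5135940 m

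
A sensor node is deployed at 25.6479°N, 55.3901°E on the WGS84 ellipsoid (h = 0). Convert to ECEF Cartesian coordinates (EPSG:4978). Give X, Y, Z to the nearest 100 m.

WGS84: a = 6378137 m, e² = 0.006694380; N(φ) = a/√(1−e²sin²φ) = 6382140.472 m.
X = (N+h)·cosφ·cosλ = 3267801.850 m; Y = (N+h)·cosφ·sinλ = 4735197.790 m; Z = (N(1−e²)+h)·sinφ = 2743949.912 m.

X 3267800 m, Y 4735200 m, Z 2743900 m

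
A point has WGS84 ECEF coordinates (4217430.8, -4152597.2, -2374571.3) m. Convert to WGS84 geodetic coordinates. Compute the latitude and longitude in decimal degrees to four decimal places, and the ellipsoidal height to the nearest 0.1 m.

lat -21.9939°, lon -44.5562°, h 2095.3 m

λ = atan2(Y, X) = -44.55620013°; p = √(X²+Y²) = 5918681.1 m.
Bowring's method on WGS84 (a = 6378137 m, b = 6356752.314 m) gives φ = -21.99390000°, h = 2095.253 m.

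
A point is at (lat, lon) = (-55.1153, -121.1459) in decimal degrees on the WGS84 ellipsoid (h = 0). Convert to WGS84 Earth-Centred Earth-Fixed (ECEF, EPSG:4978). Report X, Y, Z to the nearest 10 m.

X -1890990 m, Y -3129060 m, Z -5208740 m

WGS84: a = 6378137 m, e² = 0.006694380; N(φ) = a/√(1−e²sin²φ) = 6392551.342 m.
X = (N+h)·cosφ·cosλ = -1890990.207 m; Y = (N+h)·cosφ·sinλ = -3129059.985 m; Z = (N(1−e²)+h)·sinφ = -5208735.208 m.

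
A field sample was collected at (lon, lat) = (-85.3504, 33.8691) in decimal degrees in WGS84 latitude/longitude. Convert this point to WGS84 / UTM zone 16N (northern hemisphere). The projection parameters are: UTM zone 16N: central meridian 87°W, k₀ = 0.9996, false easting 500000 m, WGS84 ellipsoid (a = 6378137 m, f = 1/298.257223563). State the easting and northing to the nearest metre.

E 652578 m, N 3748866 m

Zone 16 central meridian λ₀ = 6×16 − 183 = -87°; Δλ = +1.6496°.
Transverse Mercator on WGS84 with k₀ = 0.9996 gives E = 652578.307 m, N = 3748866.472 m.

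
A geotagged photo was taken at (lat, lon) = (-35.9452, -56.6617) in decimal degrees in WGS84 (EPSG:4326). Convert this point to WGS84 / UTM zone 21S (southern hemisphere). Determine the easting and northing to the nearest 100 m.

Zone 21 central meridian λ₀ = 6×21 − 183 = -57°; Δλ = +0.3383°.
Transverse Mercator on WGS84 with k₀ = 0.9996 gives E = 530511.311 m, N = 6022076.764 m.

E 530500 m, N 6022100 m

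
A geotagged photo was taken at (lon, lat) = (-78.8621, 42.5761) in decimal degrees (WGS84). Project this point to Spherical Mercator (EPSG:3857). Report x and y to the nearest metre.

Web Mercator is spherical with R = a = 6378137 m.
x = R·λ = 6378137 × -1.376403300 = -8778888.815 m.
y = R·ln tan(π/4 + φ/2) = 6378137 × 0.822759203 = 5247670.916 m.

x -8778889 m, y 5247671 m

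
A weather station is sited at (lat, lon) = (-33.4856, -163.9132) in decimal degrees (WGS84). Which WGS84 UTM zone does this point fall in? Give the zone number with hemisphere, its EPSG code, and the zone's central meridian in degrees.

Zone 3S (EPSG:32703), central meridian -165°

UTM zone = ⌊(λ + 180)/6⌋ + 1; -163.9132° ∈ [-168°, -162°) → zone 3.
Hemisphere: S (φ < 0).
Central meridian λ₀ = 6×3 − 183 = -165°.
EPSG code: 32703.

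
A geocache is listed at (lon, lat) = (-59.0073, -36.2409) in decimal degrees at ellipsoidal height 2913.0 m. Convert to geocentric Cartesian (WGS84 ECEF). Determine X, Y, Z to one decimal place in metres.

WGS84: a = 6378137 m, e² = 0.006694380; N(φ) = a/√(1−e²sin²φ) = 6385611.443 m.
X = (N+h)·cosφ·cosλ = 2653217.798 m; Y = (N+h)·cosφ·sinλ = -4416970.580 m; Z = (N(1−e²)+h)·sinφ = -3751506.172 m.

X 2653217.8 m, Y -4416970.6 m, Z -3751506.2 m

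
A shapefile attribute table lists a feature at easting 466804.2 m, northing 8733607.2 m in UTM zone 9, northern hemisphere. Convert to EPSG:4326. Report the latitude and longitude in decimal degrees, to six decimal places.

lat 78.670300°, lon -130.513800°

Zone 9N: λ₀ = -129°, k₀ = 0.9996, false easting 500000 m.
Meridian distance M = (N − FN)/k₀ = 8737102.0 m.
Inverse transverse Mercator on WGS84 gives φ = 78.67030001°, λ = -130.51379965°.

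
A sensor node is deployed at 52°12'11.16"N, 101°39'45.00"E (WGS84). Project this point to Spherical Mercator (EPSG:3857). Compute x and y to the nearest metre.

Web Mercator is spherical with R = a = 6378137 m.
x = R·λ = 6378137 × 1.774345351 = 11317017.733 m.
y = R·ln tan(π/4 + φ/2) = 6378137 × 1.071932475 = 6836932.177 m.

x 11317018 m, y 6836932 m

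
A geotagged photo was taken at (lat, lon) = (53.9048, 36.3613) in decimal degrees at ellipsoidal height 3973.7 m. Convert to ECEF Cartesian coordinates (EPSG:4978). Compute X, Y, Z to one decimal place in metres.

X 3034448.8 m, Y 2234026.5 m, Z 5133719.4 m

WGS84: a = 6378137 m, e² = 0.006694380; N(φ) = a/√(1−e²sin²φ) = 6392122.103 m.
X = (N+h)·cosφ·cosλ = 3034448.788 m; Y = (N+h)·cosφ·sinλ = 2234026.497 m; Z = (N(1−e²)+h)·sinφ = 5133719.356 m.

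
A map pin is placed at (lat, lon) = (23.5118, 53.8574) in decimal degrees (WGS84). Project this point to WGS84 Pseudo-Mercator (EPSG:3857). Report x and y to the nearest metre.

x 5995378 m, y 2694031 m

Web Mercator is spherical with R = a = 6378137 m.
x = R·λ = 6378137 × 0.939988957 = 5995378.343 m.
y = R·ln tan(π/4 + φ/2) = 6378137 × 0.422385197 = 2694030.654 m.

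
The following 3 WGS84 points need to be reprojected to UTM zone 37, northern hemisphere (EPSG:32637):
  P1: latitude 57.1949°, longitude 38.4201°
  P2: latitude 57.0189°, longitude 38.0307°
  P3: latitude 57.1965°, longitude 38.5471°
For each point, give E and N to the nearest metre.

UTM zone 37N: λ₀ = 39°, k₀ = 0.9996.
P1 (57.1949°, 38.4201°) → (464956.916, 6339230.677) m.
P2 (57.0189°, 38.0307°) → (441148.079, 6319907.390) m.
P3 (57.1965°, 38.5471°) → (472632.575, 6339350.645) m.

P1: E 464957 m, N 6339231 m; P2: E 441148 m, N 6319907 m; P3: E 472633 m, N 6339351 m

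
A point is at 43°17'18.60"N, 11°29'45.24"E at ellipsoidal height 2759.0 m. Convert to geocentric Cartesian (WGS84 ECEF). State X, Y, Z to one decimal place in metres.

X 4558719.1 m, Y 927142.2 m, Z 4352779.1 m

WGS84: a = 6378137 m, e² = 0.006694380; N(φ) = a/√(1−e²sin²φ) = 6388197.835 m.
X = (N+h)·cosφ·cosλ = 4558719.118 m; Y = (N+h)·cosφ·sinλ = 927142.174 m; Z = (N(1−e²)+h)·sinφ = 4352779.062 m.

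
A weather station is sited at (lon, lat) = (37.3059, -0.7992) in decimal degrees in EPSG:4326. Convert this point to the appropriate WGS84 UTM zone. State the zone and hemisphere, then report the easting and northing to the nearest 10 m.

Longitude 37.3059° lies in the 6° band [36°, 42°), giving zone 37; latitude is south of the equator, so 37S.
Zone 37 central meridian λ₀ = 6×37 − 183 = 39°; Δλ = -1.6941°.
Transverse Mercator on WGS84 with k₀ = 0.9996 gives E = 311479.656 m, N = 9911625.447 m.

Zone 37S: E 311480 m, N 9911630 m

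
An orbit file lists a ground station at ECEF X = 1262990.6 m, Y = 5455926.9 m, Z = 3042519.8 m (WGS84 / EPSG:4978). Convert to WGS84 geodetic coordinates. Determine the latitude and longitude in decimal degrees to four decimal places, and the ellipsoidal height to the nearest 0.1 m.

lat 28.6764°, lon 76.9662°, h 75.7 m

λ = atan2(Y, X) = 76.96619954°; p = √(X²+Y²) = 5600203.9 m.
Bowring's method on WGS84 (a = 6378137 m, b = 6356752.314 m) gives φ = 28.67639986°, h = 75.6501 m.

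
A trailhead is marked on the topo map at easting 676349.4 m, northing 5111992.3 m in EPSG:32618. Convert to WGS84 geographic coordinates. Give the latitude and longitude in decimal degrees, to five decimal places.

lat 46.13870°, lon -72.71680°

Zone 18N: λ₀ = -75°, k₀ = 0.9996, false easting 500000 m.
Meridian distance M = (N − FN)/k₀ = 5114037.9 m.
Inverse transverse Mercator on WGS84 gives φ = 46.13869990°, λ = -72.71679997°.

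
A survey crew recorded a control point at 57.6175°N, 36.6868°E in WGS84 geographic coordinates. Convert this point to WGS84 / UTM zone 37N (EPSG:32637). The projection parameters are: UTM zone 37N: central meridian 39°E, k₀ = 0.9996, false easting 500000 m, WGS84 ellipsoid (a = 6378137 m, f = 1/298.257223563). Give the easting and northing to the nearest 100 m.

Zone 37 central meridian λ₀ = 6×37 − 183 = 39°; Δλ = -2.3132°.
Transverse Mercator on WGS84 with k₀ = 0.9996 gives E = 361829.635 m, N = 6388482.479 m.

E 361800 m, N 6388500 m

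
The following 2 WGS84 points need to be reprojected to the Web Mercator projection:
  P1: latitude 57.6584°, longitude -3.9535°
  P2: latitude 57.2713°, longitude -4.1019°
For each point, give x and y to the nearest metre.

P1: x -440102 m, y 7895898 m; P2: x -456621 m, y 7815773 m

Web Mercator: x = R·λ, y = R·ln tan(π/4+φ/2), R = 6378137 m.
P1 (57.6584°, -3.9535°) → (-440101.607, 7895897.797) m.
P2 (57.2713°, -4.1019°) → (-456621.419, 7815773.393) m.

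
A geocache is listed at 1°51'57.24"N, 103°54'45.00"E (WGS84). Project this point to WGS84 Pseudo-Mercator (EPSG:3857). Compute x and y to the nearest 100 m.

x 11567500 m, y 207700 m

Web Mercator is spherical with R = a = 6378137 m.
x = R·λ = 6378137 × 1.813615259 = 11567486.587 m.
y = R·ln tan(π/4 + φ/2) = 6378137 × 0.032571856 = 207747.762 m.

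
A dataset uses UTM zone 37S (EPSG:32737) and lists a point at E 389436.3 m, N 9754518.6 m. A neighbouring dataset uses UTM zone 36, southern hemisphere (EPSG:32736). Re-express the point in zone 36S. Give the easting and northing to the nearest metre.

UTM 37S → geographic: φ = -2.22059974°, λ = 38.00570032°.
UTM 36S (λ₀ = 33°) forward: E = 1057305.691 m, N = 9753610.655 m.

E 1057306 m, N 9753611 m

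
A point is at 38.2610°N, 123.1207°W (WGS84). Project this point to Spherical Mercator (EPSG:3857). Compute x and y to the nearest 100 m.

x -13705700 m, y 4616400 m

Web Mercator is spherical with R = a = 6378137 m.
x = R·λ = 6378137 × -2.148861592 = -13705733.630 m.
y = R·ln tan(π/4 + φ/2) = 6378137 × 0.723779100 = 4616362.255 m.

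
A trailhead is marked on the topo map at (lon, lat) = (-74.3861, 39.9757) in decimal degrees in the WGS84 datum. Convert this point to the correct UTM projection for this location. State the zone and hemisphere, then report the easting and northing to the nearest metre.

Longitude -74.3861° lies in the 6° band [-78°, -72°), giving zone 18; latitude is north of the equator, so 18N.
Zone 18 central meridian λ₀ = 6×18 − 183 = -75°; Δλ = +0.6139°.
Transverse Mercator on WGS84 with k₀ = 0.9996 gives E = 552421.067 m, N = 4425240.592 m.

Zone 18N: E 552421 m, N 4425241 m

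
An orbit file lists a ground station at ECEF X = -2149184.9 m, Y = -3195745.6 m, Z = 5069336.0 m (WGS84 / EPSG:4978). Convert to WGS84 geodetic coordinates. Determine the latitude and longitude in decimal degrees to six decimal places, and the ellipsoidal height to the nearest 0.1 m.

lat 52.961000°, lon -123.921399°, h 1760.9 m

λ = atan2(Y, X) = -123.92139948°; p = √(X²+Y²) = 3851205.7 m.
Bowring's method on WGS84 (a = 6378137 m, b = 6356752.314 m) gives φ = 52.96100017°, h = 1760.946 m.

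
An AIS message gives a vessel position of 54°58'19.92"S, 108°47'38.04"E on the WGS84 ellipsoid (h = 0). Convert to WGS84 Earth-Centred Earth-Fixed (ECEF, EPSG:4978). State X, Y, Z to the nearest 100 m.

X -1182100 m, Y 3473500 m, Z -5199600 m

WGS84: a = 6378137 m, e² = 0.006694380; N(φ) = a/√(1−e²sin²φ) = 6392500.926 m.
X = (N+h)·cosφ·cosλ = -1182064.348 m; Y = (N+h)·cosφ·sinλ = 3473503.357 m; Z = (N(1−e²)+h)·sinφ = -5199607.811 m.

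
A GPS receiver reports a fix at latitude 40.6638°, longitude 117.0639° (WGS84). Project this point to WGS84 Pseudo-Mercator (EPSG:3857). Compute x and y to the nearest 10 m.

Web Mercator is spherical with R = a = 6378137 m.
x = R·λ = 6378137 × 2.043150490 = 13031493.738 m.
y = R·ln tan(π/4 + φ/2) = 6378137 × 0.778107777 = 4962878.002 m.

x 13031490 m, y 4962880 m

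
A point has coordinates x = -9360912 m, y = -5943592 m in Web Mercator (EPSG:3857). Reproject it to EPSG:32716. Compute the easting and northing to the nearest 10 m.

E 721150 m, N 4789690 m

Web Mercator inverse (R = 6378137 m) → φ = -47.00929877°, λ = -84.09050323°.
UTM 16S forward: E = 721151.227 m, N = 4789693.619 m.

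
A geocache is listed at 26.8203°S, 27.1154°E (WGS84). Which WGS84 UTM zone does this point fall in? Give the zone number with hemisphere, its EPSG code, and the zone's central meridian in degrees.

Zone 35S (EPSG:32735), central meridian 27°

UTM zone = ⌊(λ + 180)/6⌋ + 1; 27.1154° ∈ [24°, 30°) → zone 35.
Hemisphere: S (φ < 0).
Central meridian λ₀ = 6×35 − 183 = 27°.
EPSG code: 32735.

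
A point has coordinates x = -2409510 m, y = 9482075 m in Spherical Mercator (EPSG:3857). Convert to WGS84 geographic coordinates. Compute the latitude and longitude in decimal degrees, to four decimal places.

lat 64.5162°, lon -21.6450°

R = 6378137 m. λ = x/R = -21.64499660°.
φ = 2·arctan(exp(y/R)) − 90° = 2·arctan(4.42227) − 90° = 64.51619978°.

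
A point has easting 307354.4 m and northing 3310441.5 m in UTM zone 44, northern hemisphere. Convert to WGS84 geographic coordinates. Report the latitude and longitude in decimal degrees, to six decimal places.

lat 29.909600°, lon 79.004600°

Zone 44N: λ₀ = 81°, k₀ = 0.9996, false easting 500000 m.
Meridian distance M = (N − FN)/k₀ = 3311766.2 m.
Inverse transverse Mercator on WGS84 gives φ = 29.90960005°, λ = 79.00460024°.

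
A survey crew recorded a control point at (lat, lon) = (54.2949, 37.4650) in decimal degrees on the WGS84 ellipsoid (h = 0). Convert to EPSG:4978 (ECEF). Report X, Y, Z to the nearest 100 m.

X 2961100 m, Y 2269200 m, Z 5156000 m

WGS84: a = 6378137 m, e² = 0.006694380; N(φ) = a/√(1−e²sin²φ) = 6392261.100 m.
X = (N+h)·cosφ·cosλ = 2961078.528 m; Y = (N+h)·cosφ·sinλ = 2269242.978 m; Z = (N(1−e²)+h)·sinφ = 5155969.253 m.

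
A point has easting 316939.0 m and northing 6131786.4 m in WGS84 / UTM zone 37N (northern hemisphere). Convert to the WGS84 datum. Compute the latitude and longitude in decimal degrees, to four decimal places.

Zone 37N: λ₀ = 39°, k₀ = 0.9996, false easting 500000 m.
Meridian distance M = (N − FN)/k₀ = 6134240.1 m.
Inverse transverse Mercator on WGS84 gives φ = 55.29839990°, λ = 36.11640024°.

lat 55.2984°, lon 36.1164°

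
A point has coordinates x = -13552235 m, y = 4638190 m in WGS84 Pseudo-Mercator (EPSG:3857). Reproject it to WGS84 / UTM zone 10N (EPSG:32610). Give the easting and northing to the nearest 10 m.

Web Mercator inverse (R = 6378137 m) → φ = 38.41479997°, λ = -121.74179834°.
UTM 10N forward: E = 609843.658 m, N = 4252589.028 m.

E 609840 m, N 4252590 m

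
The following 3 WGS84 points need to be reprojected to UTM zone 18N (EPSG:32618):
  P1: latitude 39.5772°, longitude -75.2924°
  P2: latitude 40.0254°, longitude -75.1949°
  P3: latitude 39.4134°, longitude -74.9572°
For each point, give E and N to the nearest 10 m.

UTM zone 18N: λ₀ = -75°, k₀ = 0.9996.
P1 (39.5772°, -75.2924°) → (474887.550, 4380873.095) m.
P2 (40.0254°, -75.1949°) → (483369.555, 4430594.568) m.
P3 (39.4134°, -74.9572°) → (503684.464, 4362654.531) m.

P1: E 474890 m, N 4380870 m; P2: E 483370 m, N 4430590 m; P3: E 503680 m, N 4362650 m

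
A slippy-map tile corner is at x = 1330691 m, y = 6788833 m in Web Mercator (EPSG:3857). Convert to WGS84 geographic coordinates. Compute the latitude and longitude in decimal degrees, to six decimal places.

lat 51.937503°, lon 11.953801°

R = 6378137 m. λ = x/R = 11.95380064°.
φ = 2·arctan(exp(y/R)) − 90° = 2·arctan(2.89907) − 90° = 51.93750259°.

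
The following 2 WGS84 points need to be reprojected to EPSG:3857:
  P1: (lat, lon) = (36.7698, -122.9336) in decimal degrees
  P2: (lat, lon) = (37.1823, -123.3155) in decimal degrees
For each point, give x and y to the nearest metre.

Web Mercator: x = R·λ, y = R·ln tan(π/4+φ/2), R = 6378137 m.
P1 (36.7698°, -122.9336°) → (-13684905.753, 4407068.265) m.
P2 (37.1823°, -123.3155°) → (-13727418.667, 4464547.610) m.

P1: x -13684906 m, y 4407068 m; P2: x -13727419 m, y 4464548 m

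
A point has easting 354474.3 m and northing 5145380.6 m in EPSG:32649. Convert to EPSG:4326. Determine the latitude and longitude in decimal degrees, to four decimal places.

lat 46.4463°, lon 109.1053°

Zone 49N: λ₀ = 111°, k₀ = 0.9996, false easting 500000 m.
Meridian distance M = (N − FN)/k₀ = 5147439.6 m.
Inverse transverse Mercator on WGS84 gives φ = 46.44630031°, λ = 109.10529963°.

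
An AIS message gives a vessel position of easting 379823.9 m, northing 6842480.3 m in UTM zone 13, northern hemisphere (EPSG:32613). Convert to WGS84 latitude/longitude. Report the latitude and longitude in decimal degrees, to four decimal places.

lat 61.6966°, lon -107.2722°

Zone 13N: λ₀ = -105°, k₀ = 0.9996, false easting 500000 m.
Meridian distance M = (N − FN)/k₀ = 6845218.4 m.
Inverse transverse Mercator on WGS84 gives φ = 61.69660011°, λ = -107.27219956°.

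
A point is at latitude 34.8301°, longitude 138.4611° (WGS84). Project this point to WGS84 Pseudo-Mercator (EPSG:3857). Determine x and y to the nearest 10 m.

Web Mercator is spherical with R = a = 6378137 m.
x = R·λ = 6378137 × 2.416602081 = 15413419.147 m.
y = R·ln tan(π/4 + φ/2) = 6378137 × 0.649220347 = 4140816.316 m.

x 15413420 m, y 4140820 m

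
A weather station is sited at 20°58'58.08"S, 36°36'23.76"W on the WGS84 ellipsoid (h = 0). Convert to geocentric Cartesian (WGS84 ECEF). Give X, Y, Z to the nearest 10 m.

WGS84: a = 6378137 m, e² = 0.006694380; N(φ) = a/√(1−e²sin²φ) = 6380876.256 m.
X = (N+h)·cosφ·cosλ = 4782574.489 m; Y = (N+h)·cosφ·sinλ = -3552708.116 m; Z = (N(1−e²)+h)·sinφ = -2269617.071 m.

X 4782570 m, Y -3552710 m, Z -2269620 m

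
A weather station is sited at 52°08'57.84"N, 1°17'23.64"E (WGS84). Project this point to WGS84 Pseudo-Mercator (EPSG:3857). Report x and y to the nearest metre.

x 143591 m, y 6827184 m

Web Mercator is spherical with R = a = 6378137 m.
x = R·λ = 6378137 × 0.022513002 = 143591.011 m.
y = R·ln tan(π/4 + φ/2) = 6378137 × 1.070404116 = 6827184.100 m.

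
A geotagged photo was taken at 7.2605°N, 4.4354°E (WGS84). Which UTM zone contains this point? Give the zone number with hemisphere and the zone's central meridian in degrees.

Zone 31N, central meridian 3°

UTM zone = ⌊(λ + 180)/6⌋ + 1; 4.4354° ∈ [0°, 6°) → zone 31.
Hemisphere: N (φ ≥ 0).
Central meridian λ₀ = 6×31 − 183 = 3°.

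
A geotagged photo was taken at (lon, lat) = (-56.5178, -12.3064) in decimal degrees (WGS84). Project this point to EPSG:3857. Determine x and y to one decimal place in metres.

x -6291532.7 m, y -1380598.7 m

Web Mercator is spherical with R = a = 6378137 m.
x = R·λ = 6378137 × -0.986421696 = -6291532.717 m.
y = R·ln tan(π/4 + φ/2) = 6378137 × -0.216457988 = -1380598.700 m.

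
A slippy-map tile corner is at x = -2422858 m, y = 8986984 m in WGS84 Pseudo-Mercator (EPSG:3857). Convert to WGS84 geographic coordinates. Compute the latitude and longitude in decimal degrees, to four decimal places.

R = 6378137 m. λ = x/R = -21.76490373°.
φ = 2·arctan(exp(y/R)) − 90° = 2·arctan(4.09198) − 90° = 62.53439858°.

lat 62.5344°, lon -21.7649°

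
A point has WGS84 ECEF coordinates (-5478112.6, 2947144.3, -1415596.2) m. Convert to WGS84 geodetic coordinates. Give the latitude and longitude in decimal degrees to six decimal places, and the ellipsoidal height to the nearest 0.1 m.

lat -12.903800°, lon 151.720400°, h 2520.5 m

λ = atan2(Y, X) = 151.72039968°; p = √(X²+Y²) = 6220560.8 m.
Bowring's method on WGS84 (a = 6378137 m, b = 6356752.314 m) gives φ = -12.90379983°, h = 2520.472 m.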